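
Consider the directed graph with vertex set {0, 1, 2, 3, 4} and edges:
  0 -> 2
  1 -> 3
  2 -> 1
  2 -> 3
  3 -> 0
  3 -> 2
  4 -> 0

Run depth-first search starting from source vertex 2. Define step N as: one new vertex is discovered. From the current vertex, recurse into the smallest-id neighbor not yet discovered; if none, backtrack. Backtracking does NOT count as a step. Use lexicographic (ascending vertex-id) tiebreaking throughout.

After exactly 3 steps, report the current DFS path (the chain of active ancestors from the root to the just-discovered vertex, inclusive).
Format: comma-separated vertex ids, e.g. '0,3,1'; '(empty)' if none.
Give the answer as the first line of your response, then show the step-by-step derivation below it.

2,1,3

step 1: discover 2; path=2; order=2
step 2: discover 1; path=2>1; order=2,1
step 3: discover 3; path=2>1>3; order=2,1,3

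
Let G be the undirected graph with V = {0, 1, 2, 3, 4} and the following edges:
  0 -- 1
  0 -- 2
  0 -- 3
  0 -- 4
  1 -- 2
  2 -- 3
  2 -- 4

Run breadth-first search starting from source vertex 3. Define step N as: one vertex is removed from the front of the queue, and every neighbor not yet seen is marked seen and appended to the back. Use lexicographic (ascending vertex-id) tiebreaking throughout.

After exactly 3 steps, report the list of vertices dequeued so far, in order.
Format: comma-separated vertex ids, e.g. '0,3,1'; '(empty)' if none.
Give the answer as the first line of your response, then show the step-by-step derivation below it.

3,0,2

step 1: dequeue 3; queue=[0,2]; order=3
step 2: dequeue 0; queue=[2,1,4]; order=3,0
step 3: dequeue 2; queue=[1,4]; order=3,0,2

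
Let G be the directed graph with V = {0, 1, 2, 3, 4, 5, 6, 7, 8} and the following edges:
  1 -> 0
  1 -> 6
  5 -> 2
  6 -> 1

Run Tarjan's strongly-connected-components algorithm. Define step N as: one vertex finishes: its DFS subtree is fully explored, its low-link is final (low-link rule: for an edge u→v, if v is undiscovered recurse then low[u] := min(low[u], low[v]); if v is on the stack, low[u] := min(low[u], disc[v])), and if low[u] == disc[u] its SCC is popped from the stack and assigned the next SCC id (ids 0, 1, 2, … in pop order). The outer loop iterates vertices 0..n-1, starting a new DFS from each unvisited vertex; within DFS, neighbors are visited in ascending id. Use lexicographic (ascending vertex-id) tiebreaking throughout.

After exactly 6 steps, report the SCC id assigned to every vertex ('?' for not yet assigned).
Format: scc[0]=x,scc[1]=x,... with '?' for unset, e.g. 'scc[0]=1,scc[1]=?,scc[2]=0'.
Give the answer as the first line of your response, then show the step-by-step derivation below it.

scc[0]=0,scc[1]=1,scc[2]=2,scc[3]=3,scc[4]=4,scc[5]=?,scc[6]=1,scc[7]=?,scc[8]=?

step 1: low=(low[0]=0,low[1]=?,low[2]=?,low[3]=?,low[4]=?,low[5]=?,low[6]=?,low[7]=?,low[8]=?); scc=(scc[0]=0,scc[1]=?,scc[2]=?,scc[3]=?,scc[4]=?,scc[5]=?,scc[6]=?,scc[7]=?,scc[8]=?)
step 2: low=(low[0]=0,low[1]=1,low[2]=?,low[3]=?,low[4]=?,low[5]=?,low[6]=1,low[7]=?,low[8]=?); scc=(scc[0]=0,scc[1]=?,scc[2]=?,scc[3]=?,scc[4]=?,scc[5]=?,scc[6]=?,scc[7]=?,scc[8]=?)
step 3: low=(low[0]=0,low[1]=1,low[2]=?,low[3]=?,low[4]=?,low[5]=?,low[6]=1,low[7]=?,low[8]=?); scc=(scc[0]=0,scc[1]=1,scc[2]=?,scc[3]=?,scc[4]=?,scc[5]=?,scc[6]=1,scc[7]=?,scc[8]=?)
step 4: low=(low[0]=0,low[1]=1,low[2]=3,low[3]=?,low[4]=?,low[5]=?,low[6]=1,low[7]=?,low[8]=?); scc=(scc[0]=0,scc[1]=1,scc[2]=2,scc[3]=?,scc[4]=?,scc[5]=?,scc[6]=1,scc[7]=?,scc[8]=?)
step 5: low=(low[0]=0,low[1]=1,low[2]=3,low[3]=4,low[4]=?,low[5]=?,low[6]=1,low[7]=?,low[8]=?); scc=(scc[0]=0,scc[1]=1,scc[2]=2,scc[3]=3,scc[4]=?,scc[5]=?,scc[6]=1,scc[7]=?,scc[8]=?)
step 6: low=(low[0]=0,low[1]=1,low[2]=3,low[3]=4,low[4]=5,low[5]=?,low[6]=1,low[7]=?,low[8]=?); scc=(scc[0]=0,scc[1]=1,scc[2]=2,scc[3]=3,scc[4]=4,scc[5]=?,scc[6]=1,scc[7]=?,scc[8]=?)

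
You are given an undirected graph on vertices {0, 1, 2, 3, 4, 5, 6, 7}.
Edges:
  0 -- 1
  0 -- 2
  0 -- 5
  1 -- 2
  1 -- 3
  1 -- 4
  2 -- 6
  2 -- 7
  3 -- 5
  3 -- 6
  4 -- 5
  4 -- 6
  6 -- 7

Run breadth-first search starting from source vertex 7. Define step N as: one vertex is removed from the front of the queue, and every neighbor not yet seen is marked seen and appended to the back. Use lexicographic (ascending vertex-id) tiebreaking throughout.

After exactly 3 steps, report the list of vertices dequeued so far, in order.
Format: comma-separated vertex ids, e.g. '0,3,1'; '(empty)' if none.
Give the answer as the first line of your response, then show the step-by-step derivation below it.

7,2,6

step 1: dequeue 7; queue=[2,6]; order=7
step 2: dequeue 2; queue=[6,0,1]; order=7,2
step 3: dequeue 6; queue=[0,1,3,4]; order=7,2,6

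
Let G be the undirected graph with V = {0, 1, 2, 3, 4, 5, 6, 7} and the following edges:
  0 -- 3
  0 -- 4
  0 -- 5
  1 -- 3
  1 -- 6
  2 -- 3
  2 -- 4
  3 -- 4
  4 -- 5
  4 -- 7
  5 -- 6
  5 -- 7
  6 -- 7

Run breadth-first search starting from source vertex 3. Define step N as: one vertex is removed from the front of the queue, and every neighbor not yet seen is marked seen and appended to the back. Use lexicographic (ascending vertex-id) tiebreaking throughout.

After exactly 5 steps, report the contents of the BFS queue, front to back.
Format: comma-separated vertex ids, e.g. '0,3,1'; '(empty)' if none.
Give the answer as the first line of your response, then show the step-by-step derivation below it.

5,6,7

step 1: dequeue 3; queue=[0,1,2,4]; order=3
step 2: dequeue 0; queue=[1,2,4,5]; order=3,0
step 3: dequeue 1; queue=[2,4,5,6]; order=3,0,1
step 4: dequeue 2; queue=[4,5,6]; order=3,0,1,2
step 5: dequeue 4; queue=[5,6,7]; order=3,0,1,2,4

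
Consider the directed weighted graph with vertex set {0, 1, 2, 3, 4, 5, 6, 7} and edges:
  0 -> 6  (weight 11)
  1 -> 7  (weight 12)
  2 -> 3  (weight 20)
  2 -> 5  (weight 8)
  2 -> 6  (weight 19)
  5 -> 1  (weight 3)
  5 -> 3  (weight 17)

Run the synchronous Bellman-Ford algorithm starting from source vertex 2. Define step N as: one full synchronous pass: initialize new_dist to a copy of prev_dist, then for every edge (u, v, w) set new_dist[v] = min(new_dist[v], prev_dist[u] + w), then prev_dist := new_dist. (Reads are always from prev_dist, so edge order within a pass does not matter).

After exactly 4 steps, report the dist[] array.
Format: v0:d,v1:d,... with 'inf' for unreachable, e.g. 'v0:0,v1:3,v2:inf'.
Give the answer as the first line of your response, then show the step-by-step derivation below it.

v0:inf,v1:11,v2:0,v3:20,v4:inf,v5:8,v6:19,v7:23

step 1: dist = v0:inf,v1:inf,v2:0,v3:20,v4:inf,v5:8,v6:19,v7:inf
step 2: dist = v0:inf,v1:11,v2:0,v3:20,v4:inf,v5:8,v6:19,v7:inf
step 3: dist = v0:inf,v1:11,v2:0,v3:20,v4:inf,v5:8,v6:19,v7:23
step 4: dist = v0:inf,v1:11,v2:0,v3:20,v4:inf,v5:8,v6:19,v7:23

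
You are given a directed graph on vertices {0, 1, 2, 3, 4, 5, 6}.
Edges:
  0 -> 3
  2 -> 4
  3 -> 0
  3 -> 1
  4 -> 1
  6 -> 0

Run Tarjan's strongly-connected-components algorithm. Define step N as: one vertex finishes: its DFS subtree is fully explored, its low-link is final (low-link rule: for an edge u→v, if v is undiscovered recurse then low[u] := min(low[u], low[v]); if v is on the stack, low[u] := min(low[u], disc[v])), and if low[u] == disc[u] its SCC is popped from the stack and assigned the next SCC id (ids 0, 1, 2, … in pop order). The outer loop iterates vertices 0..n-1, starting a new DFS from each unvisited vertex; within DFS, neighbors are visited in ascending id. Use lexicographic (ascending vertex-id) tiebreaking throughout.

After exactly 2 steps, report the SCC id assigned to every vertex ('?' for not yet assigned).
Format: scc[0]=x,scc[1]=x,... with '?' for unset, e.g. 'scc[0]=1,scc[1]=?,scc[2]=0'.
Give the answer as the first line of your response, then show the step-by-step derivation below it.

scc[0]=?,scc[1]=0,scc[2]=?,scc[3]=?,scc[4]=?,scc[5]=?,scc[6]=?

step 1: low=(low[0]=0,low[1]=2,low[2]=?,low[3]=0,low[4]=?,low[5]=?,low[6]=?); scc=(scc[0]=?,scc[1]=0,scc[2]=?,scc[3]=?,scc[4]=?,scc[5]=?,scc[6]=?)
step 2: low=(low[0]=0,low[1]=2,low[2]=?,low[3]=0,low[4]=?,low[5]=?,low[6]=?); scc=(scc[0]=?,scc[1]=0,scc[2]=?,scc[3]=?,scc[4]=?,scc[5]=?,scc[6]=?)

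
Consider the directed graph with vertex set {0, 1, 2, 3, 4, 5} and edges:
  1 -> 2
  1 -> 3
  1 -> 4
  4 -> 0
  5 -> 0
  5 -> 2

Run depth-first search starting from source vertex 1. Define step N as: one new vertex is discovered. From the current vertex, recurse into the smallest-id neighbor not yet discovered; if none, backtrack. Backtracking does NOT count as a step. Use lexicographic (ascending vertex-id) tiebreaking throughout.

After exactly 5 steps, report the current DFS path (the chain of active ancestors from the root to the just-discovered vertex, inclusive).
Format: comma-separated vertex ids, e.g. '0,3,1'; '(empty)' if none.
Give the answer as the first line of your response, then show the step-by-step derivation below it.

1,4,0

step 1: discover 1; path=1; order=1
step 2: discover 2; path=1>2; order=1,2
step 3: discover 3; path=1>3; order=1,2,3
step 4: discover 4; path=1>4; order=1,2,3,4
step 5: discover 0; path=1>4>0; order=1,2,3,4,0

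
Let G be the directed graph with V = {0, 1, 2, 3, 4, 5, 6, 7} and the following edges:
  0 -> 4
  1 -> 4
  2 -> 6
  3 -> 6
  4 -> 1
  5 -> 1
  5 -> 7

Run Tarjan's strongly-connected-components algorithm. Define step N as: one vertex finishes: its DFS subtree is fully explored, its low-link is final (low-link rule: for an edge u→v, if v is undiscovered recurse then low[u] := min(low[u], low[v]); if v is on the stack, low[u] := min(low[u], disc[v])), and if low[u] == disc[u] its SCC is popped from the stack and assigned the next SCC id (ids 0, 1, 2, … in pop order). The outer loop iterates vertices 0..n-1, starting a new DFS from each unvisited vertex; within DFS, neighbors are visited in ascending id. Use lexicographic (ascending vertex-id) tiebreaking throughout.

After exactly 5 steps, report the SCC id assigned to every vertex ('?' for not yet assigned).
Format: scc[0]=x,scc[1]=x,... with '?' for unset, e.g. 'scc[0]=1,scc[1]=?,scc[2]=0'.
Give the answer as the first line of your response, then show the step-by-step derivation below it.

scc[0]=1,scc[1]=0,scc[2]=3,scc[3]=?,scc[4]=0,scc[5]=?,scc[6]=2,scc[7]=?

step 1: low=(low[0]=0,low[1]=1,low[2]=?,low[3]=?,low[4]=1,low[5]=?,low[6]=?,low[7]=?); scc=(scc[0]=?,scc[1]=?,scc[2]=?,scc[3]=?,scc[4]=?,scc[5]=?,scc[6]=?,scc[7]=?)
step 2: low=(low[0]=0,low[1]=1,low[2]=?,low[3]=?,low[4]=1,low[5]=?,low[6]=?,low[7]=?); scc=(scc[0]=?,scc[1]=0,scc[2]=?,scc[3]=?,scc[4]=0,scc[5]=?,scc[6]=?,scc[7]=?)
step 3: low=(low[0]=0,low[1]=1,low[2]=?,low[3]=?,low[4]=1,low[5]=?,low[6]=?,low[7]=?); scc=(scc[0]=1,scc[1]=0,scc[2]=?,scc[3]=?,scc[4]=0,scc[5]=?,scc[6]=?,scc[7]=?)
step 4: low=(low[0]=0,low[1]=1,low[2]=3,low[3]=?,low[4]=1,low[5]=?,low[6]=4,low[7]=?); scc=(scc[0]=1,scc[1]=0,scc[2]=?,scc[3]=?,scc[4]=0,scc[5]=?,scc[6]=2,scc[7]=?)
step 5: low=(low[0]=0,low[1]=1,low[2]=3,low[3]=?,low[4]=1,low[5]=?,low[6]=4,low[7]=?); scc=(scc[0]=1,scc[1]=0,scc[2]=3,scc[3]=?,scc[4]=0,scc[5]=?,scc[6]=2,scc[7]=?)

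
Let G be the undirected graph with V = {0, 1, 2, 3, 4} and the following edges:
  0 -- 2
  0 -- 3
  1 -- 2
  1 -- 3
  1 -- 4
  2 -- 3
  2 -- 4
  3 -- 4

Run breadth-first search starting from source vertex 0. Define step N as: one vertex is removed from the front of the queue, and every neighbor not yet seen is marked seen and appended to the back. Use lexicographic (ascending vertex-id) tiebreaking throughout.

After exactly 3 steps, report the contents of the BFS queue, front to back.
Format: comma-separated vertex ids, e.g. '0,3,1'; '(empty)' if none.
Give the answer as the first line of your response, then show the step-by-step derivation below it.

1,4

step 1: dequeue 0; queue=[2,3]; order=0
step 2: dequeue 2; queue=[3,1,4]; order=0,2
step 3: dequeue 3; queue=[1,4]; order=0,2,3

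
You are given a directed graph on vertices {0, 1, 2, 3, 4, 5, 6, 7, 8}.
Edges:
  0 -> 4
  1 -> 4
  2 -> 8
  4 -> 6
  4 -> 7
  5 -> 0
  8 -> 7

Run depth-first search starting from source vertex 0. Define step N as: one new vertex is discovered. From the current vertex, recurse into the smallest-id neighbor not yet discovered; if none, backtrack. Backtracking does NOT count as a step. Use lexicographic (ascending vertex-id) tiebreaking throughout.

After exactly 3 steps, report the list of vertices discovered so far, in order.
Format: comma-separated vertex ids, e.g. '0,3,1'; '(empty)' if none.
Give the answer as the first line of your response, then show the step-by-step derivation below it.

0,4,6

step 1: discover 0; path=0; order=0
step 2: discover 4; path=0>4; order=0,4
step 3: discover 6; path=0>4>6; order=0,4,6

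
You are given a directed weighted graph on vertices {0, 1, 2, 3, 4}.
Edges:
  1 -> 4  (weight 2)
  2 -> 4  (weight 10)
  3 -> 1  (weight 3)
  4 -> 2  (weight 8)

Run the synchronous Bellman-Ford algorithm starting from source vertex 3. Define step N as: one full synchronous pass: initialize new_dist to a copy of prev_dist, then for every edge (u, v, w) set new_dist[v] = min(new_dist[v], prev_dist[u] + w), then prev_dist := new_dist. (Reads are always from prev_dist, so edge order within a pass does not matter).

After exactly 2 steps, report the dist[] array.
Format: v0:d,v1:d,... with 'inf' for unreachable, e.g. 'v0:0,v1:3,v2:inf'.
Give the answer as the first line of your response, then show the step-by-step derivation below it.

v0:inf,v1:3,v2:inf,v3:0,v4:5

step 1: dist = v0:inf,v1:3,v2:inf,v3:0,v4:inf
step 2: dist = v0:inf,v1:3,v2:inf,v3:0,v4:5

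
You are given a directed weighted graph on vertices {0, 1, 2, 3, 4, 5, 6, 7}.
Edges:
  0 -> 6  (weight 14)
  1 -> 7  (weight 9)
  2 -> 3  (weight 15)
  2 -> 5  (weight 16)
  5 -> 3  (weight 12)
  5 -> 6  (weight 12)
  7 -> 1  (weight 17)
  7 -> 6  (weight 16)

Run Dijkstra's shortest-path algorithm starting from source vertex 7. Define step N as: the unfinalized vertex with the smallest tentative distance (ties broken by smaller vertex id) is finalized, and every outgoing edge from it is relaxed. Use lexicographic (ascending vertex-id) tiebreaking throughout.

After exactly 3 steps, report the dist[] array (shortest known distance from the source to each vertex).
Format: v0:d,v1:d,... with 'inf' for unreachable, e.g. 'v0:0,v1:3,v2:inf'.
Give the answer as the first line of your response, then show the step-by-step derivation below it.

v0:inf,v1:17,v2:inf,v3:inf,v4:inf,v5:inf,v6:16,v7:0

step 1: dist = v0:inf,v1:17,v2:inf,v3:inf,v4:inf,v5:inf,v6:16,v7:0
step 2: dist = v0:inf,v1:17,v2:inf,v3:inf,v4:inf,v5:inf,v6:16,v7:0
step 3: dist = v0:inf,v1:17,v2:inf,v3:inf,v4:inf,v5:inf,v6:16,v7:0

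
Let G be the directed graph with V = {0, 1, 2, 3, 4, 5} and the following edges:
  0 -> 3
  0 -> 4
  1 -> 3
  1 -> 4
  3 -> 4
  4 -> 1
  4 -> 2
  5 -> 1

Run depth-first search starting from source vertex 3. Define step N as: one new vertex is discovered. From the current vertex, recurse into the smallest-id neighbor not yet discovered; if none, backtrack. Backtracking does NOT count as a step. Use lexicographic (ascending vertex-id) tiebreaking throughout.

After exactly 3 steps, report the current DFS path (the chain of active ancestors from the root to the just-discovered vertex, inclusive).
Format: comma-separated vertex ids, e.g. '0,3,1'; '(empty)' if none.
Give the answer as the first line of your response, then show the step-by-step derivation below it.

3,4,1

step 1: discover 3; path=3; order=3
step 2: discover 4; path=3>4; order=3,4
step 3: discover 1; path=3>4>1; order=3,4,1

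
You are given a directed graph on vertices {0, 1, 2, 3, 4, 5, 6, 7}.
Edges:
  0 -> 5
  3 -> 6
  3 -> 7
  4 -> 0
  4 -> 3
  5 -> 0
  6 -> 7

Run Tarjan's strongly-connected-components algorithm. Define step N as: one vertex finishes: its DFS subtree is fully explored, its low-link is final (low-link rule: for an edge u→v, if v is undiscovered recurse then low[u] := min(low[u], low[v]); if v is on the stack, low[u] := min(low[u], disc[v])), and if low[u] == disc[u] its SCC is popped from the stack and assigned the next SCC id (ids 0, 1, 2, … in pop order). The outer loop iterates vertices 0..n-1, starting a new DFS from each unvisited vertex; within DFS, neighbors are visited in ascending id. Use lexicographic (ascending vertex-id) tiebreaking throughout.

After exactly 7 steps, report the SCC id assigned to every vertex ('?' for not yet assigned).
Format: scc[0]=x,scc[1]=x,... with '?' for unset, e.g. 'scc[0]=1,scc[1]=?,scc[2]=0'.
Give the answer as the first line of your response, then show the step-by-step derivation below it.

scc[0]=0,scc[1]=1,scc[2]=2,scc[3]=5,scc[4]=?,scc[5]=0,scc[6]=4,scc[7]=3

step 1: low=(low[0]=0,low[1]=?,low[2]=?,low[3]=?,low[4]=?,low[5]=0,low[6]=?,low[7]=?); scc=(scc[0]=?,scc[1]=?,scc[2]=?,scc[3]=?,scc[4]=?,scc[5]=?,scc[6]=?,scc[7]=?)
step 2: low=(low[0]=0,low[1]=?,low[2]=?,low[3]=?,low[4]=?,low[5]=0,low[6]=?,low[7]=?); scc=(scc[0]=0,scc[1]=?,scc[2]=?,scc[3]=?,scc[4]=?,scc[5]=0,scc[6]=?,scc[7]=?)
step 3: low=(low[0]=0,low[1]=2,low[2]=?,low[3]=?,low[4]=?,low[5]=0,low[6]=?,low[7]=?); scc=(scc[0]=0,scc[1]=1,scc[2]=?,scc[3]=?,scc[4]=?,scc[5]=0,scc[6]=?,scc[7]=?)
step 4: low=(low[0]=0,low[1]=2,low[2]=3,low[3]=?,low[4]=?,low[5]=0,low[6]=?,low[7]=?); scc=(scc[0]=0,scc[1]=1,scc[2]=2,scc[3]=?,scc[4]=?,scc[5]=0,scc[6]=?,scc[7]=?)
step 5: low=(low[0]=0,low[1]=2,low[2]=3,low[3]=4,low[4]=?,low[5]=0,low[6]=5,low[7]=6); scc=(scc[0]=0,scc[1]=1,scc[2]=2,scc[3]=?,scc[4]=?,scc[5]=0,scc[6]=?,scc[7]=3)
step 6: low=(low[0]=0,low[1]=2,low[2]=3,low[3]=4,low[4]=?,low[5]=0,low[6]=5,low[7]=6); scc=(scc[0]=0,scc[1]=1,scc[2]=2,scc[3]=?,scc[4]=?,scc[5]=0,scc[6]=4,scc[7]=3)
step 7: low=(low[0]=0,low[1]=2,low[2]=3,low[3]=4,low[4]=?,low[5]=0,low[6]=5,low[7]=6); scc=(scc[0]=0,scc[1]=1,scc[2]=2,scc[3]=5,scc[4]=?,scc[5]=0,scc[6]=4,scc[7]=3)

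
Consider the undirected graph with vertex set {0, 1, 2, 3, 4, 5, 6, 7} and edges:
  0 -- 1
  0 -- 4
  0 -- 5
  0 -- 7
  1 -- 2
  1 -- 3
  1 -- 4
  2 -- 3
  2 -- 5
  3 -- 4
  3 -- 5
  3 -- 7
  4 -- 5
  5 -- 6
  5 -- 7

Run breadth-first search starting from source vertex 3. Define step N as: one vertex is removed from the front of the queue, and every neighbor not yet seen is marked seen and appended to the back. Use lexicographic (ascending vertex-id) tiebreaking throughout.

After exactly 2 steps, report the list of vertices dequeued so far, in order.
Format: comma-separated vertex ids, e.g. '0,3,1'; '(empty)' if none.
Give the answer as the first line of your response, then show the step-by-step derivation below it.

3,1

step 1: dequeue 3; queue=[1,2,4,5,7]; order=3
step 2: dequeue 1; queue=[2,4,5,7,0]; order=3,1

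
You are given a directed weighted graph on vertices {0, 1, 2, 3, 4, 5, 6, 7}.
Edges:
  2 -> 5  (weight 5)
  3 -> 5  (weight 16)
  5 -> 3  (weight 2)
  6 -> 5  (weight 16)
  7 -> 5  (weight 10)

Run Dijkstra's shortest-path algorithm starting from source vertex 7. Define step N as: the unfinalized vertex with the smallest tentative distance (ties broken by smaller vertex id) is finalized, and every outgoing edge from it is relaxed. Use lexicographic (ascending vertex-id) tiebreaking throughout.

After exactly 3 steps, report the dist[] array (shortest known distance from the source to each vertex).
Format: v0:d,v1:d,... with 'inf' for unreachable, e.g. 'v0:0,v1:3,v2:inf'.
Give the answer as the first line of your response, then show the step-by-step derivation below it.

v0:inf,v1:inf,v2:inf,v3:12,v4:inf,v5:10,v6:inf,v7:0

step 1: dist = v0:inf,v1:inf,v2:inf,v3:inf,v4:inf,v5:10,v6:inf,v7:0
step 2: dist = v0:inf,v1:inf,v2:inf,v3:12,v4:inf,v5:10,v6:inf,v7:0
step 3: dist = v0:inf,v1:inf,v2:inf,v3:12,v4:inf,v5:10,v6:inf,v7:0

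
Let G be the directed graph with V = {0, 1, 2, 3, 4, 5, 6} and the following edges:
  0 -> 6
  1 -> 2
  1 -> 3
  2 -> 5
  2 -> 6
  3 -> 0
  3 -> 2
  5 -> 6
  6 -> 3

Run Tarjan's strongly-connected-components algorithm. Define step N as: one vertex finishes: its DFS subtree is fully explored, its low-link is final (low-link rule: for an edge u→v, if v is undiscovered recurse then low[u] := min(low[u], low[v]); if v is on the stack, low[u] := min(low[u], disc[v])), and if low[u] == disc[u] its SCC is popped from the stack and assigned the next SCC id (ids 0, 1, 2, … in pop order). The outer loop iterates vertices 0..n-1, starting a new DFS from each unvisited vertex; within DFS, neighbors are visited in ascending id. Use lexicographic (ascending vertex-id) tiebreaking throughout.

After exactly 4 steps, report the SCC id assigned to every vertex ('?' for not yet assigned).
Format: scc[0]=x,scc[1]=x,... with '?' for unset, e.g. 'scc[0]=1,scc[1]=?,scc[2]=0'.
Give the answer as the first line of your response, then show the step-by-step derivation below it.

scc[0]=?,scc[1]=?,scc[2]=?,scc[3]=?,scc[4]=?,scc[5]=?,scc[6]=?

step 1: low=(low[0]=0,low[1]=?,low[2]=3,low[3]=0,low[4]=?,low[5]=1,low[6]=1); scc=(scc[0]=?,scc[1]=?,scc[2]=?,scc[3]=?,scc[4]=?,scc[5]=?,scc[6]=?)
step 2: low=(low[0]=0,low[1]=?,low[2]=1,low[3]=0,low[4]=?,low[5]=1,low[6]=1); scc=(scc[0]=?,scc[1]=?,scc[2]=?,scc[3]=?,scc[4]=?,scc[5]=?,scc[6]=?)
step 3: low=(low[0]=0,low[1]=?,low[2]=1,low[3]=0,low[4]=?,low[5]=1,low[6]=1); scc=(scc[0]=?,scc[1]=?,scc[2]=?,scc[3]=?,scc[4]=?,scc[5]=?,scc[6]=?)
step 4: low=(low[0]=0,low[1]=?,low[2]=1,low[3]=0,low[4]=?,low[5]=1,low[6]=0); scc=(scc[0]=?,scc[1]=?,scc[2]=?,scc[3]=?,scc[4]=?,scc[5]=?,scc[6]=?)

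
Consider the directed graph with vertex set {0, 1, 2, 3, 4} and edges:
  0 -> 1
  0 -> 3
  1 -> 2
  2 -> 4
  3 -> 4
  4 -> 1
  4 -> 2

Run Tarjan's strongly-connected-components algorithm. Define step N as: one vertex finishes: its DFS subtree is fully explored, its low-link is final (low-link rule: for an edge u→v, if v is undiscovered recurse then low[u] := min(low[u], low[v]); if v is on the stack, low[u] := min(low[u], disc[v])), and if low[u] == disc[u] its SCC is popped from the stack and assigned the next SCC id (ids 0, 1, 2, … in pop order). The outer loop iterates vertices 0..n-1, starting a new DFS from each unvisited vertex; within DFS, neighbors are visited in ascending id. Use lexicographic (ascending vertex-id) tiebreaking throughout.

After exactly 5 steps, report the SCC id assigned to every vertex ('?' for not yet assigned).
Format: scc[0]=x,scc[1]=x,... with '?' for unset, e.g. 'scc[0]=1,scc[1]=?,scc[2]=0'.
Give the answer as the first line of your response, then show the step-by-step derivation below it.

scc[0]=2,scc[1]=0,scc[2]=0,scc[3]=1,scc[4]=0

step 1: low=(low[0]=0,low[1]=1,low[2]=2,low[3]=?,low[4]=1); scc=(scc[0]=?,scc[1]=?,scc[2]=?,scc[3]=?,scc[4]=?)
step 2: low=(low[0]=0,low[1]=1,low[2]=1,low[3]=?,low[4]=1); scc=(scc[0]=?,scc[1]=?,scc[2]=?,scc[3]=?,scc[4]=?)
step 3: low=(low[0]=0,low[1]=1,low[2]=1,low[3]=?,low[4]=1); scc=(scc[0]=?,scc[1]=0,scc[2]=0,scc[3]=?,scc[4]=0)
step 4: low=(low[0]=0,low[1]=1,low[2]=1,low[3]=4,low[4]=1); scc=(scc[0]=?,scc[1]=0,scc[2]=0,scc[3]=1,scc[4]=0)
step 5: low=(low[0]=0,low[1]=1,low[2]=1,low[3]=4,low[4]=1); scc=(scc[0]=2,scc[1]=0,scc[2]=0,scc[3]=1,scc[4]=0)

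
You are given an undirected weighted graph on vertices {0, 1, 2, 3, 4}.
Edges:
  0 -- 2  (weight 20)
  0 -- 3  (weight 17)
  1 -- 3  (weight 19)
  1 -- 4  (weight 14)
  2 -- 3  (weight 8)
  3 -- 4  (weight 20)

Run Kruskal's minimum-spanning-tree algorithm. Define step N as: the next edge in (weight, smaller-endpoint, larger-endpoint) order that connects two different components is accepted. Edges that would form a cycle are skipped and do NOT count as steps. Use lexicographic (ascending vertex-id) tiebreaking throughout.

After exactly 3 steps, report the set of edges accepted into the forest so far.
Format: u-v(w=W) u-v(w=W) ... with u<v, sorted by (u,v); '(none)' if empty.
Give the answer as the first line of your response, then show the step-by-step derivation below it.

0-3(w=17) 1-4(w=14) 2-3(w=8)

step 1: add edge 2-3 (w=8); MST = {2-3(w=8)}
step 2: add edge 1-4 (w=14); MST = {1-4(w=14) 2-3(w=8)}
step 3: add edge 0-3 (w=17); MST = {0-3(w=17) 1-4(w=14) 2-3(w=8)}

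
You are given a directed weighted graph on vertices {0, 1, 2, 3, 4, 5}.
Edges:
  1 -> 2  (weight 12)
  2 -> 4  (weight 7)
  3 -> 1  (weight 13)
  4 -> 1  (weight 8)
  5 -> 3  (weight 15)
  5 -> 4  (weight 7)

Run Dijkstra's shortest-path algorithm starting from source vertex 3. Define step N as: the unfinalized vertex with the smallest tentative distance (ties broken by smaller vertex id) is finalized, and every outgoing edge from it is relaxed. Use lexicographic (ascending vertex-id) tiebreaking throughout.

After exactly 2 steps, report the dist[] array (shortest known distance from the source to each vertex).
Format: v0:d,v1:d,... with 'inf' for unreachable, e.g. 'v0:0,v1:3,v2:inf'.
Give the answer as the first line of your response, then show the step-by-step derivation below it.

v0:inf,v1:13,v2:25,v3:0,v4:inf,v5:inf

step 1: dist = v0:inf,v1:13,v2:inf,v3:0,v4:inf,v5:inf
step 2: dist = v0:inf,v1:13,v2:25,v3:0,v4:inf,v5:inf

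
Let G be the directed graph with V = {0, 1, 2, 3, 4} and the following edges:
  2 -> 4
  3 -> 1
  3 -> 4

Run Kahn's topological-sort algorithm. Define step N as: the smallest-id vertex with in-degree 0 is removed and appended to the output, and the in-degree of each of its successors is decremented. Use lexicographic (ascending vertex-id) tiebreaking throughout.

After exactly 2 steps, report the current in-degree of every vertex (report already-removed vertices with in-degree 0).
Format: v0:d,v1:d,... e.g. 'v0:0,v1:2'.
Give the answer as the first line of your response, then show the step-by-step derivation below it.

v0:0,v1:1,v2:0,v3:0,v4:1

step 1: output 0; order=[0]; indeg=(0,1,0,0,2)
step 2: output 2; order=[0,2]; indeg=(0,1,0,0,1)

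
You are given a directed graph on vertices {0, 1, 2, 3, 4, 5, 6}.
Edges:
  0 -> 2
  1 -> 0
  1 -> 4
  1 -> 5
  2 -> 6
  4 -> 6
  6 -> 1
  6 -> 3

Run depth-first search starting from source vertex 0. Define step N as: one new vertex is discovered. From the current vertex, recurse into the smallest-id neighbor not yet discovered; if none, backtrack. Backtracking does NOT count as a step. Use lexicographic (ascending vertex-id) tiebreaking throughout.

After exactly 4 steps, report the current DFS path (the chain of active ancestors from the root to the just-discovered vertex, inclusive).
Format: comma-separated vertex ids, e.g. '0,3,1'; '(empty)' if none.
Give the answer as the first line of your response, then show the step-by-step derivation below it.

0,2,6,1

step 1: discover 0; path=0; order=0
step 2: discover 2; path=0>2; order=0,2
step 3: discover 6; path=0>2>6; order=0,2,6
step 4: discover 1; path=0>2>6>1; order=0,2,6,1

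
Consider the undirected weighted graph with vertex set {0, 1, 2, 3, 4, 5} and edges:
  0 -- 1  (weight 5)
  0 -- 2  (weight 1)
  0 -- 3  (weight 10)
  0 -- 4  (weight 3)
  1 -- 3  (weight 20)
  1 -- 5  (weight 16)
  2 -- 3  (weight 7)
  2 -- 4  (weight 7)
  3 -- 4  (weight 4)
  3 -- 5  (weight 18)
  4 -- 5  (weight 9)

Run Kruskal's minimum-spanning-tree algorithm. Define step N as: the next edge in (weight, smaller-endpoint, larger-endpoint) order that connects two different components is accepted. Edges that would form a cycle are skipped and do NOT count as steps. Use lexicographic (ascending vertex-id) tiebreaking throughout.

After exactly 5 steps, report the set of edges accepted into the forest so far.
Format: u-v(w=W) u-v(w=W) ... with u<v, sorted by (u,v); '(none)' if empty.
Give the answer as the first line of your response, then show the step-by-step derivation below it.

0-1(w=5) 0-2(w=1) 0-4(w=3) 3-4(w=4) 4-5(w=9)

step 1: add edge 0-2 (w=1); MST = {0-2(w=1)}
step 2: add edge 0-4 (w=3); MST = {0-2(w=1) 0-4(w=3)}
step 3: add edge 3-4 (w=4); MST = {0-2(w=1) 0-4(w=3) 3-4(w=4)}
step 4: add edge 0-1 (w=5); MST = {0-1(w=5) 0-2(w=1) 0-4(w=3) 3-4(w=4)}
step 5: add edge 4-5 (w=9); MST = {0-1(w=5) 0-2(w=1) 0-4(w=3) 3-4(w=4) 4-5(w=9)}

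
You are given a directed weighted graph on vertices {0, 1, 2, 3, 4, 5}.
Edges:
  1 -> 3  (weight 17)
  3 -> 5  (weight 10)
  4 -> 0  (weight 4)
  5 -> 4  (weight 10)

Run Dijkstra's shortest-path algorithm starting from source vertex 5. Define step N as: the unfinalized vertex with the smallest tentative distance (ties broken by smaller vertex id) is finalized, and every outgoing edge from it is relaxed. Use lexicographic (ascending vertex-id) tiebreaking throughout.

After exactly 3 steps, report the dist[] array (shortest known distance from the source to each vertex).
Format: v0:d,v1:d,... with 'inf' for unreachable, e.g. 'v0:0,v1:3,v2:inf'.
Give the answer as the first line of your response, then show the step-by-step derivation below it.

v0:14,v1:inf,v2:inf,v3:inf,v4:10,v5:0

step 1: dist = v0:inf,v1:inf,v2:inf,v3:inf,v4:10,v5:0
step 2: dist = v0:14,v1:inf,v2:inf,v3:inf,v4:10,v5:0
step 3: dist = v0:14,v1:inf,v2:inf,v3:inf,v4:10,v5:0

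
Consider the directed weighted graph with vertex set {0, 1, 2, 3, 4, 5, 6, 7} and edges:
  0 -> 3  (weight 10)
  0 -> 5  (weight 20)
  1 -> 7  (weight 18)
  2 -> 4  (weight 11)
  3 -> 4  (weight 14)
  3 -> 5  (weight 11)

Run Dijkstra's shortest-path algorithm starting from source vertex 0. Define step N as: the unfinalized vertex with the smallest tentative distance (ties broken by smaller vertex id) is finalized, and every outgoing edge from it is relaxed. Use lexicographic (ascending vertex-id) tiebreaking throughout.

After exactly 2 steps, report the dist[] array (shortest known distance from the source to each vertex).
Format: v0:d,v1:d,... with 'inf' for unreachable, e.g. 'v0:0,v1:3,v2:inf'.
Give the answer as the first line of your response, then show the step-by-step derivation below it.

v0:0,v1:inf,v2:inf,v3:10,v4:24,v5:20,v6:inf,v7:inf

step 1: dist = v0:0,v1:inf,v2:inf,v3:10,v4:inf,v5:20,v6:inf,v7:inf
step 2: dist = v0:0,v1:inf,v2:inf,v3:10,v4:24,v5:20,v6:inf,v7:inf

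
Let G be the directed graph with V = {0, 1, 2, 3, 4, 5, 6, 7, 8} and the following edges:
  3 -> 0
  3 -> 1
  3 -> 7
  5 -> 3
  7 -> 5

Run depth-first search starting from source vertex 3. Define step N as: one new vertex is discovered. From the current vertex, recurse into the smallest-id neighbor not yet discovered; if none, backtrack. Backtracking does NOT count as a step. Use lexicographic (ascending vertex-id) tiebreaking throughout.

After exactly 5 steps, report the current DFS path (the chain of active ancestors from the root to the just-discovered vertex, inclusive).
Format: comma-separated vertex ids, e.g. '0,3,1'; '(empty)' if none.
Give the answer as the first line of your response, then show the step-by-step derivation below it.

3,7,5

step 1: discover 3; path=3; order=3
step 2: discover 0; path=3>0; order=3,0
step 3: discover 1; path=3>1; order=3,0,1
step 4: discover 7; path=3>7; order=3,0,1,7
step 5: discover 5; path=3>7>5; order=3,0,1,7,5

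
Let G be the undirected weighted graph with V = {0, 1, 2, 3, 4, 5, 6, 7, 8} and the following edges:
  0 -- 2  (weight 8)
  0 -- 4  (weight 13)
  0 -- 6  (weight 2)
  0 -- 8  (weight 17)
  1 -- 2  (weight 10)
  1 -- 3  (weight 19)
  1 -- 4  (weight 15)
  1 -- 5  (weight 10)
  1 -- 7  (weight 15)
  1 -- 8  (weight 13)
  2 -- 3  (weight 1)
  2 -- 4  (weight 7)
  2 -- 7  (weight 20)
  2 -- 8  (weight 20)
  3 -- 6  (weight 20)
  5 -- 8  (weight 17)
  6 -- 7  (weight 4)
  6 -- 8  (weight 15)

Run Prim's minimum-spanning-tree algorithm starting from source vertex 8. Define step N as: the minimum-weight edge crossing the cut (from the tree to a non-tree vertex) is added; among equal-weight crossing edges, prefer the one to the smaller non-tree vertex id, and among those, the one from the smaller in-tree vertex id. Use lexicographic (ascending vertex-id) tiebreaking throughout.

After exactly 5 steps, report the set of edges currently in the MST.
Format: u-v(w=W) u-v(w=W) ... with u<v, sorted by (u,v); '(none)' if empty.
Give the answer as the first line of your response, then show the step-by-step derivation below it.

0-2(w=8) 1-2(w=10) 1-8(w=13) 2-3(w=1) 2-4(w=7)

step 1: add edge 1-8 (w=13); MST = {1-8(w=13)}
step 2: add edge 1-2 (w=10); MST = {1-2(w=10) 1-8(w=13)}
step 3: add edge 2-3 (w=1); MST = {1-2(w=10) 1-8(w=13) 2-3(w=1)}
step 4: add edge 2-4 (w=7); MST = {1-2(w=10) 1-8(w=13) 2-3(w=1) 2-4(w=7)}
step 5: add edge 0-2 (w=8); MST = {0-2(w=8) 1-2(w=10) 1-8(w=13) 2-3(w=1) 2-4(w=7)}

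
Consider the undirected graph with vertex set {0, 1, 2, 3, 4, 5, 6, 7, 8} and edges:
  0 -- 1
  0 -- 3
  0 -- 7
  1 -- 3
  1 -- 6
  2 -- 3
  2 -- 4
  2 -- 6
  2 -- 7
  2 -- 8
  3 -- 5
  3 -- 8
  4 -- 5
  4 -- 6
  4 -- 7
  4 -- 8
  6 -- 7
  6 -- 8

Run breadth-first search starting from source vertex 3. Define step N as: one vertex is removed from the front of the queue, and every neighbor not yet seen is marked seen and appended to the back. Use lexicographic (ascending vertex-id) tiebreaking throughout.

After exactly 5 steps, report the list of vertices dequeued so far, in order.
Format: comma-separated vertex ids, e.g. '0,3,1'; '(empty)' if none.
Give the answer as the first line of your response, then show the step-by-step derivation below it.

3,0,1,2,5

step 1: dequeue 3; queue=[0,1,2,5,8]; order=3
step 2: dequeue 0; queue=[1,2,5,8,7]; order=3,0
step 3: dequeue 1; queue=[2,5,8,7,6]; order=3,0,1
step 4: dequeue 2; queue=[5,8,7,6,4]; order=3,0,1,2
step 5: dequeue 5; queue=[8,7,6,4]; order=3,0,1,2,5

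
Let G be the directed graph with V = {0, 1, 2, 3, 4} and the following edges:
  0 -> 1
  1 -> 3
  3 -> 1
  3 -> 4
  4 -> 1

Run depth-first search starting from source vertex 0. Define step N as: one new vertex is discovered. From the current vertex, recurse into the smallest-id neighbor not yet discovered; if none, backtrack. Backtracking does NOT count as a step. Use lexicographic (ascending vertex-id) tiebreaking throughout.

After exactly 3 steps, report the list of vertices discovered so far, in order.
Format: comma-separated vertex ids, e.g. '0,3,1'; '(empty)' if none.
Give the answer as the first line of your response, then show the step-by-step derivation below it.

0,1,3

step 1: discover 0; path=0; order=0
step 2: discover 1; path=0>1; order=0,1
step 3: discover 3; path=0>1>3; order=0,1,3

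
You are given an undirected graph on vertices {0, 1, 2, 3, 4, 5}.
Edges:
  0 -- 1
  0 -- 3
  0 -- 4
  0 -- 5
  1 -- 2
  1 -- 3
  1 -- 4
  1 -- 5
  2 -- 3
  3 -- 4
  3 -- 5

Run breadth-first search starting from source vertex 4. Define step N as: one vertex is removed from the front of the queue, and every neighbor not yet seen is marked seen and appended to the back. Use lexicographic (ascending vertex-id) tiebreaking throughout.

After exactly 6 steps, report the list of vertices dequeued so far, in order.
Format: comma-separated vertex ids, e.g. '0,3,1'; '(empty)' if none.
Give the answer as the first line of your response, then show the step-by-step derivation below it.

4,0,1,3,5,2

step 1: dequeue 4; queue=[0,1,3]; order=4
step 2: dequeue 0; queue=[1,3,5]; order=4,0
step 3: dequeue 1; queue=[3,5,2]; order=4,0,1
step 4: dequeue 3; queue=[5,2]; order=4,0,1,3
step 5: dequeue 5; queue=[2]; order=4,0,1,3,5
step 6: dequeue 2; queue=[(empty)]; order=4,0,1,3,5,2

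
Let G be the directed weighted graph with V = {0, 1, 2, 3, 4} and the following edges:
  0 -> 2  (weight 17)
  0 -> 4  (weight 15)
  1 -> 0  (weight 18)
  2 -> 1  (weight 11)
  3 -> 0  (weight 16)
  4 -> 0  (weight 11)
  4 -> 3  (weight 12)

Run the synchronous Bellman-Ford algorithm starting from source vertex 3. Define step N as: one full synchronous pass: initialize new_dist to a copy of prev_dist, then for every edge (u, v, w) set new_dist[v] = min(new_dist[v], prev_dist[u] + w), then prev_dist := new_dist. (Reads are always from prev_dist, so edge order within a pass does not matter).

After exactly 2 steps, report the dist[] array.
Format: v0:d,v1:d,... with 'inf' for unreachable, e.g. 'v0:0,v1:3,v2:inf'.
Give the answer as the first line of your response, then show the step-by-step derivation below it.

v0:16,v1:inf,v2:33,v3:0,v4:31

step 1: dist = v0:16,v1:inf,v2:inf,v3:0,v4:inf
step 2: dist = v0:16,v1:inf,v2:33,v3:0,v4:31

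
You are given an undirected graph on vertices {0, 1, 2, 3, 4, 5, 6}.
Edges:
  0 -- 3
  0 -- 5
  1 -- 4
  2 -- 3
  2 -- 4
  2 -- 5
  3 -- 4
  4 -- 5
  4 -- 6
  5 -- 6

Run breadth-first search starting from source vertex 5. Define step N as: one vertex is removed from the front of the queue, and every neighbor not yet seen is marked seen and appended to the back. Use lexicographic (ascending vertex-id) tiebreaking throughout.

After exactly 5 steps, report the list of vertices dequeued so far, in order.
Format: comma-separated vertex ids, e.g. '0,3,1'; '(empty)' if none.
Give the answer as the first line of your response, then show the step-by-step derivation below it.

5,0,2,4,6

step 1: dequeue 5; queue=[0,2,4,6]; order=5
step 2: dequeue 0; queue=[2,4,6,3]; order=5,0
step 3: dequeue 2; queue=[4,6,3]; order=5,0,2
step 4: dequeue 4; queue=[6,3,1]; order=5,0,2,4
step 5: dequeue 6; queue=[3,1]; order=5,0,2,4,6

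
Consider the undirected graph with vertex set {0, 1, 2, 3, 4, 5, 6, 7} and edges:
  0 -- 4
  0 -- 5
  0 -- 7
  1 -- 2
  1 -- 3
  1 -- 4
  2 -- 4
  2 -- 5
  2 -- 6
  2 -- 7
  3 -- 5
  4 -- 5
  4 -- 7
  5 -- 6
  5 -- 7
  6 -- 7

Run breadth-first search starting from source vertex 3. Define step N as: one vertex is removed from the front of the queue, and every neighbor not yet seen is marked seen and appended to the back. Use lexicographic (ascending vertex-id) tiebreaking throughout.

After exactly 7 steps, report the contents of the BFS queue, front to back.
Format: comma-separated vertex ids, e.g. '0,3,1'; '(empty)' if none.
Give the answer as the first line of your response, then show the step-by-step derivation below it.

7

step 1: dequeue 3; queue=[1,5]; order=3
step 2: dequeue 1; queue=[5,2,4]; order=3,1
step 3: dequeue 5; queue=[2,4,0,6,7]; order=3,1,5
step 4: dequeue 2; queue=[4,0,6,7]; order=3,1,5,2
step 5: dequeue 4; queue=[0,6,7]; order=3,1,5,2,4
step 6: dequeue 0; queue=[6,7]; order=3,1,5,2,4,0
step 7: dequeue 6; queue=[7]; order=3,1,5,2,4,0,6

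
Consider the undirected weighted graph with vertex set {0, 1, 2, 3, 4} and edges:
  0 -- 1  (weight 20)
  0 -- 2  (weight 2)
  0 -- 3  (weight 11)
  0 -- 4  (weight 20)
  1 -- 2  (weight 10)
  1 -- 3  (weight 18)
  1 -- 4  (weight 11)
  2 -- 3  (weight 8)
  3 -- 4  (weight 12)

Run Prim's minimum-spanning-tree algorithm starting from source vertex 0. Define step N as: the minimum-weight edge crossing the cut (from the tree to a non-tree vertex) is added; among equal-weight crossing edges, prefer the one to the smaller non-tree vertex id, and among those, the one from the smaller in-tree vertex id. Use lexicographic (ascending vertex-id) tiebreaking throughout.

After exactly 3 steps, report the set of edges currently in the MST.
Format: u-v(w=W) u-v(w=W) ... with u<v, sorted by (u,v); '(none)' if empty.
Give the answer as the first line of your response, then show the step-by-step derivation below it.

0-2(w=2) 1-2(w=10) 2-3(w=8)

step 1: add edge 0-2 (w=2); MST = {0-2(w=2)}
step 2: add edge 2-3 (w=8); MST = {0-2(w=2) 2-3(w=8)}
step 3: add edge 1-2 (w=10); MST = {0-2(w=2) 1-2(w=10) 2-3(w=8)}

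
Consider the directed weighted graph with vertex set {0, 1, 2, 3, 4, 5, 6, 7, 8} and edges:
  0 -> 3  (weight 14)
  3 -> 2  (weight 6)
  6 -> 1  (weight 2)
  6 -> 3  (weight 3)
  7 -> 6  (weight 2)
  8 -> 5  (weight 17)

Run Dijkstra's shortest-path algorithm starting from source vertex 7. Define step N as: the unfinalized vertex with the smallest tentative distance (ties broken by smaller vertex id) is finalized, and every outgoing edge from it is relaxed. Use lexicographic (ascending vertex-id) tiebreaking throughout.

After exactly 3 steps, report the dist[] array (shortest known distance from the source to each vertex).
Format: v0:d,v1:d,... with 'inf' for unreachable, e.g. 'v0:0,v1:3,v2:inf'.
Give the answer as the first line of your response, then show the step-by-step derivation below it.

v0:inf,v1:4,v2:inf,v3:5,v4:inf,v5:inf,v6:2,v7:0,v8:inf

step 1: dist = v0:inf,v1:inf,v2:inf,v3:inf,v4:inf,v5:inf,v6:2,v7:0,v8:inf
step 2: dist = v0:inf,v1:4,v2:inf,v3:5,v4:inf,v5:inf,v6:2,v7:0,v8:inf
step 3: dist = v0:inf,v1:4,v2:inf,v3:5,v4:inf,v5:inf,v6:2,v7:0,v8:inf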